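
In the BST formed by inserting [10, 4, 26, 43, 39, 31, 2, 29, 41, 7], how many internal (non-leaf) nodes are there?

Tree built from: [10, 4, 26, 43, 39, 31, 2, 29, 41, 7]
Tree (level-order array): [10, 4, 26, 2, 7, None, 43, None, None, None, None, 39, None, 31, 41, 29]
Rule: An internal node has at least one child.
Per-node child counts:
  node 10: 2 child(ren)
  node 4: 2 child(ren)
  node 2: 0 child(ren)
  node 7: 0 child(ren)
  node 26: 1 child(ren)
  node 43: 1 child(ren)
  node 39: 2 child(ren)
  node 31: 1 child(ren)
  node 29: 0 child(ren)
  node 41: 0 child(ren)
Matching nodes: [10, 4, 26, 43, 39, 31]
Count of internal (non-leaf) nodes: 6


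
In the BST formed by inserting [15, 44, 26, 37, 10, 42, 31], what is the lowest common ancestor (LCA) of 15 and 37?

Tree insertion order: [15, 44, 26, 37, 10, 42, 31]
Tree (level-order array): [15, 10, 44, None, None, 26, None, None, 37, 31, 42]
In a BST, the LCA of p=15, q=37 is the first node v on the
root-to-leaf path with p <= v <= q (go left if both < v, right if both > v).
Walk from root:
  at 15: 15 <= 15 <= 37, this is the LCA
LCA = 15


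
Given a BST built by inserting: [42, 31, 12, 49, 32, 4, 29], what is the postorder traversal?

Tree insertion order: [42, 31, 12, 49, 32, 4, 29]
Tree (level-order array): [42, 31, 49, 12, 32, None, None, 4, 29]
Postorder traversal: [4, 29, 12, 32, 31, 49, 42]


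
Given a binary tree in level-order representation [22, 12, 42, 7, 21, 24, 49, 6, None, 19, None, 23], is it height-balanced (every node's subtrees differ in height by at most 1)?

Tree (level-order array): [22, 12, 42, 7, 21, 24, 49, 6, None, 19, None, 23]
Definition: a tree is height-balanced if, at every node, |h(left) - h(right)| <= 1 (empty subtree has height -1).
Bottom-up per-node check:
  node 6: h_left=-1, h_right=-1, diff=0 [OK], height=0
  node 7: h_left=0, h_right=-1, diff=1 [OK], height=1
  node 19: h_left=-1, h_right=-1, diff=0 [OK], height=0
  node 21: h_left=0, h_right=-1, diff=1 [OK], height=1
  node 12: h_left=1, h_right=1, diff=0 [OK], height=2
  node 23: h_left=-1, h_right=-1, diff=0 [OK], height=0
  node 24: h_left=0, h_right=-1, diff=1 [OK], height=1
  node 49: h_left=-1, h_right=-1, diff=0 [OK], height=0
  node 42: h_left=1, h_right=0, diff=1 [OK], height=2
  node 22: h_left=2, h_right=2, diff=0 [OK], height=3
All nodes satisfy the balance condition.
Result: Balanced


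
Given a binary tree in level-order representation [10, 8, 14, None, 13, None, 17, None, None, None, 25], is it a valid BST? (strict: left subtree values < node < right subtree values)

Level-order array: [10, 8, 14, None, 13, None, 17, None, None, None, 25]
Validate using subtree bounds (lo, hi): at each node, require lo < value < hi,
then recurse left with hi=value and right with lo=value.
Preorder trace (stopping at first violation):
  at node 10 with bounds (-inf, +inf): OK
  at node 8 with bounds (-inf, 10): OK
  at node 13 with bounds (8, 10): VIOLATION
Node 13 violates its bound: not (8 < 13 < 10).
Result: Not a valid BST


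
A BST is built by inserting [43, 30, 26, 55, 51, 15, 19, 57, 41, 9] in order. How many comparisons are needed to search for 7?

Search path for 7: 43 -> 30 -> 26 -> 15 -> 9
Found: False
Comparisons: 5


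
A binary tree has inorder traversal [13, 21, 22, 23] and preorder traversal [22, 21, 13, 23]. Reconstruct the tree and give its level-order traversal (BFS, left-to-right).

Inorder:  [13, 21, 22, 23]
Preorder: [22, 21, 13, 23]
Algorithm: preorder visits root first, so consume preorder in order;
for each root, split the current inorder slice at that value into
left-subtree inorder and right-subtree inorder, then recurse.
Recursive splits:
  root=22; inorder splits into left=[13, 21], right=[23]
  root=21; inorder splits into left=[13], right=[]
  root=13; inorder splits into left=[], right=[]
  root=23; inorder splits into left=[], right=[]
Reconstructed level-order: [22, 21, 23, 13]


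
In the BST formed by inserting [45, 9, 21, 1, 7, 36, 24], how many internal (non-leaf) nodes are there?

Tree built from: [45, 9, 21, 1, 7, 36, 24]
Tree (level-order array): [45, 9, None, 1, 21, None, 7, None, 36, None, None, 24]
Rule: An internal node has at least one child.
Per-node child counts:
  node 45: 1 child(ren)
  node 9: 2 child(ren)
  node 1: 1 child(ren)
  node 7: 0 child(ren)
  node 21: 1 child(ren)
  node 36: 1 child(ren)
  node 24: 0 child(ren)
Matching nodes: [45, 9, 1, 21, 36]
Count of internal (non-leaf) nodes: 5


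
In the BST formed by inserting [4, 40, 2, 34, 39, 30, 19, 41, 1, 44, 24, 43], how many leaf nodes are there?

Tree built from: [4, 40, 2, 34, 39, 30, 19, 41, 1, 44, 24, 43]
Tree (level-order array): [4, 2, 40, 1, None, 34, 41, None, None, 30, 39, None, 44, 19, None, None, None, 43, None, None, 24]
Rule: A leaf has 0 children.
Per-node child counts:
  node 4: 2 child(ren)
  node 2: 1 child(ren)
  node 1: 0 child(ren)
  node 40: 2 child(ren)
  node 34: 2 child(ren)
  node 30: 1 child(ren)
  node 19: 1 child(ren)
  node 24: 0 child(ren)
  node 39: 0 child(ren)
  node 41: 1 child(ren)
  node 44: 1 child(ren)
  node 43: 0 child(ren)
Matching nodes: [1, 24, 39, 43]
Count of leaf nodes: 4


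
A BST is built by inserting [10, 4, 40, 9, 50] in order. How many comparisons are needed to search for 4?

Search path for 4: 10 -> 4
Found: True
Comparisons: 2


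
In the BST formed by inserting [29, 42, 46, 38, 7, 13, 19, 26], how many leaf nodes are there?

Tree built from: [29, 42, 46, 38, 7, 13, 19, 26]
Tree (level-order array): [29, 7, 42, None, 13, 38, 46, None, 19, None, None, None, None, None, 26]
Rule: A leaf has 0 children.
Per-node child counts:
  node 29: 2 child(ren)
  node 7: 1 child(ren)
  node 13: 1 child(ren)
  node 19: 1 child(ren)
  node 26: 0 child(ren)
  node 42: 2 child(ren)
  node 38: 0 child(ren)
  node 46: 0 child(ren)
Matching nodes: [26, 38, 46]
Count of leaf nodes: 3


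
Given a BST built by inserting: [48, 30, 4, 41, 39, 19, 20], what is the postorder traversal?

Tree insertion order: [48, 30, 4, 41, 39, 19, 20]
Tree (level-order array): [48, 30, None, 4, 41, None, 19, 39, None, None, 20]
Postorder traversal: [20, 19, 4, 39, 41, 30, 48]


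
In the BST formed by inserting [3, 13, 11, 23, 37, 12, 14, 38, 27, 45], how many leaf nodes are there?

Tree built from: [3, 13, 11, 23, 37, 12, 14, 38, 27, 45]
Tree (level-order array): [3, None, 13, 11, 23, None, 12, 14, 37, None, None, None, None, 27, 38, None, None, None, 45]
Rule: A leaf has 0 children.
Per-node child counts:
  node 3: 1 child(ren)
  node 13: 2 child(ren)
  node 11: 1 child(ren)
  node 12: 0 child(ren)
  node 23: 2 child(ren)
  node 14: 0 child(ren)
  node 37: 2 child(ren)
  node 27: 0 child(ren)
  node 38: 1 child(ren)
  node 45: 0 child(ren)
Matching nodes: [12, 14, 27, 45]
Count of leaf nodes: 4


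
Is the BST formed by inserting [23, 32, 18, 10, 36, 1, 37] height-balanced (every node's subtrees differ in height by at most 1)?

Tree (level-order array): [23, 18, 32, 10, None, None, 36, 1, None, None, 37]
Definition: a tree is height-balanced if, at every node, |h(left) - h(right)| <= 1 (empty subtree has height -1).
Bottom-up per-node check:
  node 1: h_left=-1, h_right=-1, diff=0 [OK], height=0
  node 10: h_left=0, h_right=-1, diff=1 [OK], height=1
  node 18: h_left=1, h_right=-1, diff=2 [FAIL (|1--1|=2 > 1)], height=2
  node 37: h_left=-1, h_right=-1, diff=0 [OK], height=0
  node 36: h_left=-1, h_right=0, diff=1 [OK], height=1
  node 32: h_left=-1, h_right=1, diff=2 [FAIL (|-1-1|=2 > 1)], height=2
  node 23: h_left=2, h_right=2, diff=0 [OK], height=3
Node 18 violates the condition: |1 - -1| = 2 > 1.
Result: Not balanced


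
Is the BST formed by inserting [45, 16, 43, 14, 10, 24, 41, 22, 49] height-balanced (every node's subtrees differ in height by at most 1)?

Tree (level-order array): [45, 16, 49, 14, 43, None, None, 10, None, 24, None, None, None, 22, 41]
Definition: a tree is height-balanced if, at every node, |h(left) - h(right)| <= 1 (empty subtree has height -1).
Bottom-up per-node check:
  node 10: h_left=-1, h_right=-1, diff=0 [OK], height=0
  node 14: h_left=0, h_right=-1, diff=1 [OK], height=1
  node 22: h_left=-1, h_right=-1, diff=0 [OK], height=0
  node 41: h_left=-1, h_right=-1, diff=0 [OK], height=0
  node 24: h_left=0, h_right=0, diff=0 [OK], height=1
  node 43: h_left=1, h_right=-1, diff=2 [FAIL (|1--1|=2 > 1)], height=2
  node 16: h_left=1, h_right=2, diff=1 [OK], height=3
  node 49: h_left=-1, h_right=-1, diff=0 [OK], height=0
  node 45: h_left=3, h_right=0, diff=3 [FAIL (|3-0|=3 > 1)], height=4
Node 43 violates the condition: |1 - -1| = 2 > 1.
Result: Not balanced


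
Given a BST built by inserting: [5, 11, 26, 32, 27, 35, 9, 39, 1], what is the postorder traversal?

Tree insertion order: [5, 11, 26, 32, 27, 35, 9, 39, 1]
Tree (level-order array): [5, 1, 11, None, None, 9, 26, None, None, None, 32, 27, 35, None, None, None, 39]
Postorder traversal: [1, 9, 27, 39, 35, 32, 26, 11, 5]


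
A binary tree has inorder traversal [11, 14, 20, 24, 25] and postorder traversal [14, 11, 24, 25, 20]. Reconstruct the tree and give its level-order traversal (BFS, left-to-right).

Inorder:   [11, 14, 20, 24, 25]
Postorder: [14, 11, 24, 25, 20]
Algorithm: postorder visits root last, so walk postorder right-to-left;
each value is the root of the current inorder slice — split it at that
value, recurse on the right subtree first, then the left.
Recursive splits:
  root=20; inorder splits into left=[11, 14], right=[24, 25]
  root=25; inorder splits into left=[24], right=[]
  root=24; inorder splits into left=[], right=[]
  root=11; inorder splits into left=[], right=[14]
  root=14; inorder splits into left=[], right=[]
Reconstructed level-order: [20, 11, 25, 14, 24]


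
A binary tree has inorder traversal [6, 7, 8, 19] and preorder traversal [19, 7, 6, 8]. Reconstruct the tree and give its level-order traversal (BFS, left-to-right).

Inorder:  [6, 7, 8, 19]
Preorder: [19, 7, 6, 8]
Algorithm: preorder visits root first, so consume preorder in order;
for each root, split the current inorder slice at that value into
left-subtree inorder and right-subtree inorder, then recurse.
Recursive splits:
  root=19; inorder splits into left=[6, 7, 8], right=[]
  root=7; inorder splits into left=[6], right=[8]
  root=6; inorder splits into left=[], right=[]
  root=8; inorder splits into left=[], right=[]
Reconstructed level-order: [19, 7, 6, 8]


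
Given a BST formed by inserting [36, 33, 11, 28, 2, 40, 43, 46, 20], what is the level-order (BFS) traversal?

Tree insertion order: [36, 33, 11, 28, 2, 40, 43, 46, 20]
Tree (level-order array): [36, 33, 40, 11, None, None, 43, 2, 28, None, 46, None, None, 20]
BFS from the root, enqueuing left then right child of each popped node:
  queue [36] -> pop 36, enqueue [33, 40], visited so far: [36]
  queue [33, 40] -> pop 33, enqueue [11], visited so far: [36, 33]
  queue [40, 11] -> pop 40, enqueue [43], visited so far: [36, 33, 40]
  queue [11, 43] -> pop 11, enqueue [2, 28], visited so far: [36, 33, 40, 11]
  queue [43, 2, 28] -> pop 43, enqueue [46], visited so far: [36, 33, 40, 11, 43]
  queue [2, 28, 46] -> pop 2, enqueue [none], visited so far: [36, 33, 40, 11, 43, 2]
  queue [28, 46] -> pop 28, enqueue [20], visited so far: [36, 33, 40, 11, 43, 2, 28]
  queue [46, 20] -> pop 46, enqueue [none], visited so far: [36, 33, 40, 11, 43, 2, 28, 46]
  queue [20] -> pop 20, enqueue [none], visited so far: [36, 33, 40, 11, 43, 2, 28, 46, 20]
Result: [36, 33, 40, 11, 43, 2, 28, 46, 20]


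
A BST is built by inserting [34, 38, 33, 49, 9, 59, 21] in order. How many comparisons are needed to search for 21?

Search path for 21: 34 -> 33 -> 9 -> 21
Found: True
Comparisons: 4


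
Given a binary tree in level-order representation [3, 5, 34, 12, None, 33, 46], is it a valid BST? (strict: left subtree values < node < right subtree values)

Level-order array: [3, 5, 34, 12, None, 33, 46]
Validate using subtree bounds (lo, hi): at each node, require lo < value < hi,
then recurse left with hi=value and right with lo=value.
Preorder trace (stopping at first violation):
  at node 3 with bounds (-inf, +inf): OK
  at node 5 with bounds (-inf, 3): VIOLATION
Node 5 violates its bound: not (-inf < 5 < 3).
Result: Not a valid BST


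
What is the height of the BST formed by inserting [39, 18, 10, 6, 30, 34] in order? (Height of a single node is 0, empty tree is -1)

Insertion order: [39, 18, 10, 6, 30, 34]
Tree (level-order array): [39, 18, None, 10, 30, 6, None, None, 34]
Compute height bottom-up (empty subtree = -1):
  height(6) = 1 + max(-1, -1) = 0
  height(10) = 1 + max(0, -1) = 1
  height(34) = 1 + max(-1, -1) = 0
  height(30) = 1 + max(-1, 0) = 1
  height(18) = 1 + max(1, 1) = 2
  height(39) = 1 + max(2, -1) = 3
Height = 3


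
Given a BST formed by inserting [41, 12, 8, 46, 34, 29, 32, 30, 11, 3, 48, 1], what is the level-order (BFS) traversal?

Tree insertion order: [41, 12, 8, 46, 34, 29, 32, 30, 11, 3, 48, 1]
Tree (level-order array): [41, 12, 46, 8, 34, None, 48, 3, 11, 29, None, None, None, 1, None, None, None, None, 32, None, None, 30]
BFS from the root, enqueuing left then right child of each popped node:
  queue [41] -> pop 41, enqueue [12, 46], visited so far: [41]
  queue [12, 46] -> pop 12, enqueue [8, 34], visited so far: [41, 12]
  queue [46, 8, 34] -> pop 46, enqueue [48], visited so far: [41, 12, 46]
  queue [8, 34, 48] -> pop 8, enqueue [3, 11], visited so far: [41, 12, 46, 8]
  queue [34, 48, 3, 11] -> pop 34, enqueue [29], visited so far: [41, 12, 46, 8, 34]
  queue [48, 3, 11, 29] -> pop 48, enqueue [none], visited so far: [41, 12, 46, 8, 34, 48]
  queue [3, 11, 29] -> pop 3, enqueue [1], visited so far: [41, 12, 46, 8, 34, 48, 3]
  queue [11, 29, 1] -> pop 11, enqueue [none], visited so far: [41, 12, 46, 8, 34, 48, 3, 11]
  queue [29, 1] -> pop 29, enqueue [32], visited so far: [41, 12, 46, 8, 34, 48, 3, 11, 29]
  queue [1, 32] -> pop 1, enqueue [none], visited so far: [41, 12, 46, 8, 34, 48, 3, 11, 29, 1]
  queue [32] -> pop 32, enqueue [30], visited so far: [41, 12, 46, 8, 34, 48, 3, 11, 29, 1, 32]
  queue [30] -> pop 30, enqueue [none], visited so far: [41, 12, 46, 8, 34, 48, 3, 11, 29, 1, 32, 30]
Result: [41, 12, 46, 8, 34, 48, 3, 11, 29, 1, 32, 30]


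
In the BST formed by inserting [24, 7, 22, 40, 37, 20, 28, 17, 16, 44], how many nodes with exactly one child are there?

Tree built from: [24, 7, 22, 40, 37, 20, 28, 17, 16, 44]
Tree (level-order array): [24, 7, 40, None, 22, 37, 44, 20, None, 28, None, None, None, 17, None, None, None, 16]
Rule: These are nodes with exactly 1 non-null child.
Per-node child counts:
  node 24: 2 child(ren)
  node 7: 1 child(ren)
  node 22: 1 child(ren)
  node 20: 1 child(ren)
  node 17: 1 child(ren)
  node 16: 0 child(ren)
  node 40: 2 child(ren)
  node 37: 1 child(ren)
  node 28: 0 child(ren)
  node 44: 0 child(ren)
Matching nodes: [7, 22, 20, 17, 37]
Count of nodes with exactly one child: 5


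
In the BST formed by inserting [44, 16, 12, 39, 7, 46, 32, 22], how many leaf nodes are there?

Tree built from: [44, 16, 12, 39, 7, 46, 32, 22]
Tree (level-order array): [44, 16, 46, 12, 39, None, None, 7, None, 32, None, None, None, 22]
Rule: A leaf has 0 children.
Per-node child counts:
  node 44: 2 child(ren)
  node 16: 2 child(ren)
  node 12: 1 child(ren)
  node 7: 0 child(ren)
  node 39: 1 child(ren)
  node 32: 1 child(ren)
  node 22: 0 child(ren)
  node 46: 0 child(ren)
Matching nodes: [7, 22, 46]
Count of leaf nodes: 3


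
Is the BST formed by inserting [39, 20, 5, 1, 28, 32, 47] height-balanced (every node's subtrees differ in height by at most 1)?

Tree (level-order array): [39, 20, 47, 5, 28, None, None, 1, None, None, 32]
Definition: a tree is height-balanced if, at every node, |h(left) - h(right)| <= 1 (empty subtree has height -1).
Bottom-up per-node check:
  node 1: h_left=-1, h_right=-1, diff=0 [OK], height=0
  node 5: h_left=0, h_right=-1, diff=1 [OK], height=1
  node 32: h_left=-1, h_right=-1, diff=0 [OK], height=0
  node 28: h_left=-1, h_right=0, diff=1 [OK], height=1
  node 20: h_left=1, h_right=1, diff=0 [OK], height=2
  node 47: h_left=-1, h_right=-1, diff=0 [OK], height=0
  node 39: h_left=2, h_right=0, diff=2 [FAIL (|2-0|=2 > 1)], height=3
Node 39 violates the condition: |2 - 0| = 2 > 1.
Result: Not balanced


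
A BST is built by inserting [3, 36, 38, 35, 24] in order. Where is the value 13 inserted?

Starting tree (level order): [3, None, 36, 35, 38, 24]
Insertion path: 3 -> 36 -> 35 -> 24
Result: insert 13 as left child of 24
Final tree (level order): [3, None, 36, 35, 38, 24, None, None, None, 13]


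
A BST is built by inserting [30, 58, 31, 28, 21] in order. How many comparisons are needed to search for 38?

Search path for 38: 30 -> 58 -> 31
Found: False
Comparisons: 3


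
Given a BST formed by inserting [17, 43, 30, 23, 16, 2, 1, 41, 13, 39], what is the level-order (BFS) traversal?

Tree insertion order: [17, 43, 30, 23, 16, 2, 1, 41, 13, 39]
Tree (level-order array): [17, 16, 43, 2, None, 30, None, 1, 13, 23, 41, None, None, None, None, None, None, 39]
BFS from the root, enqueuing left then right child of each popped node:
  queue [17] -> pop 17, enqueue [16, 43], visited so far: [17]
  queue [16, 43] -> pop 16, enqueue [2], visited so far: [17, 16]
  queue [43, 2] -> pop 43, enqueue [30], visited so far: [17, 16, 43]
  queue [2, 30] -> pop 2, enqueue [1, 13], visited so far: [17, 16, 43, 2]
  queue [30, 1, 13] -> pop 30, enqueue [23, 41], visited so far: [17, 16, 43, 2, 30]
  queue [1, 13, 23, 41] -> pop 1, enqueue [none], visited so far: [17, 16, 43, 2, 30, 1]
  queue [13, 23, 41] -> pop 13, enqueue [none], visited so far: [17, 16, 43, 2, 30, 1, 13]
  queue [23, 41] -> pop 23, enqueue [none], visited so far: [17, 16, 43, 2, 30, 1, 13, 23]
  queue [41] -> pop 41, enqueue [39], visited so far: [17, 16, 43, 2, 30, 1, 13, 23, 41]
  queue [39] -> pop 39, enqueue [none], visited so far: [17, 16, 43, 2, 30, 1, 13, 23, 41, 39]
Result: [17, 16, 43, 2, 30, 1, 13, 23, 41, 39]


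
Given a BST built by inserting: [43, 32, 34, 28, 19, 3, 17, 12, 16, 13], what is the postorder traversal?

Tree insertion order: [43, 32, 34, 28, 19, 3, 17, 12, 16, 13]
Tree (level-order array): [43, 32, None, 28, 34, 19, None, None, None, 3, None, None, 17, 12, None, None, 16, 13]
Postorder traversal: [13, 16, 12, 17, 3, 19, 28, 34, 32, 43]


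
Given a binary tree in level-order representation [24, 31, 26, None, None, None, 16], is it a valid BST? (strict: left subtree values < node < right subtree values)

Level-order array: [24, 31, 26, None, None, None, 16]
Validate using subtree bounds (lo, hi): at each node, require lo < value < hi,
then recurse left with hi=value and right with lo=value.
Preorder trace (stopping at first violation):
  at node 24 with bounds (-inf, +inf): OK
  at node 31 with bounds (-inf, 24): VIOLATION
Node 31 violates its bound: not (-inf < 31 < 24).
Result: Not a valid BST


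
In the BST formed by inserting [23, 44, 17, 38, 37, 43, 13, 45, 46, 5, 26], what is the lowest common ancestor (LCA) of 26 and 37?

Tree insertion order: [23, 44, 17, 38, 37, 43, 13, 45, 46, 5, 26]
Tree (level-order array): [23, 17, 44, 13, None, 38, 45, 5, None, 37, 43, None, 46, None, None, 26]
In a BST, the LCA of p=26, q=37 is the first node v on the
root-to-leaf path with p <= v <= q (go left if both < v, right if both > v).
Walk from root:
  at 23: both 26 and 37 > 23, go right
  at 44: both 26 and 37 < 44, go left
  at 38: both 26 and 37 < 38, go left
  at 37: 26 <= 37 <= 37, this is the LCA
LCA = 37


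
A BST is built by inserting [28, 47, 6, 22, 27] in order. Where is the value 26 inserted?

Starting tree (level order): [28, 6, 47, None, 22, None, None, None, 27]
Insertion path: 28 -> 6 -> 22 -> 27
Result: insert 26 as left child of 27
Final tree (level order): [28, 6, 47, None, 22, None, None, None, 27, 26]


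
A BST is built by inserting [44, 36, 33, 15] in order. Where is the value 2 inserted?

Starting tree (level order): [44, 36, None, 33, None, 15]
Insertion path: 44 -> 36 -> 33 -> 15
Result: insert 2 as left child of 15
Final tree (level order): [44, 36, None, 33, None, 15, None, 2]


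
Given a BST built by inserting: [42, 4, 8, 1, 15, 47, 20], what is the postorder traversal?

Tree insertion order: [42, 4, 8, 1, 15, 47, 20]
Tree (level-order array): [42, 4, 47, 1, 8, None, None, None, None, None, 15, None, 20]
Postorder traversal: [1, 20, 15, 8, 4, 47, 42]


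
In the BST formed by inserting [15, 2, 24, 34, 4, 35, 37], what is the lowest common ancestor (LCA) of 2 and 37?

Tree insertion order: [15, 2, 24, 34, 4, 35, 37]
Tree (level-order array): [15, 2, 24, None, 4, None, 34, None, None, None, 35, None, 37]
In a BST, the LCA of p=2, q=37 is the first node v on the
root-to-leaf path with p <= v <= q (go left if both < v, right if both > v).
Walk from root:
  at 15: 2 <= 15 <= 37, this is the LCA
LCA = 15


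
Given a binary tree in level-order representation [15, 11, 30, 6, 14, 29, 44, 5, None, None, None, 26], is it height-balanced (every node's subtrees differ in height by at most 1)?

Tree (level-order array): [15, 11, 30, 6, 14, 29, 44, 5, None, None, None, 26]
Definition: a tree is height-balanced if, at every node, |h(left) - h(right)| <= 1 (empty subtree has height -1).
Bottom-up per-node check:
  node 5: h_left=-1, h_right=-1, diff=0 [OK], height=0
  node 6: h_left=0, h_right=-1, diff=1 [OK], height=1
  node 14: h_left=-1, h_right=-1, diff=0 [OK], height=0
  node 11: h_left=1, h_right=0, diff=1 [OK], height=2
  node 26: h_left=-1, h_right=-1, diff=0 [OK], height=0
  node 29: h_left=0, h_right=-1, diff=1 [OK], height=1
  node 44: h_left=-1, h_right=-1, diff=0 [OK], height=0
  node 30: h_left=1, h_right=0, diff=1 [OK], height=2
  node 15: h_left=2, h_right=2, diff=0 [OK], height=3
All nodes satisfy the balance condition.
Result: Balanced


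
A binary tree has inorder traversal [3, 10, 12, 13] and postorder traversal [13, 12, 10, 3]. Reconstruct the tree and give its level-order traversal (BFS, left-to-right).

Inorder:   [3, 10, 12, 13]
Postorder: [13, 12, 10, 3]
Algorithm: postorder visits root last, so walk postorder right-to-left;
each value is the root of the current inorder slice — split it at that
value, recurse on the right subtree first, then the left.
Recursive splits:
  root=3; inorder splits into left=[], right=[10, 12, 13]
  root=10; inorder splits into left=[], right=[12, 13]
  root=12; inorder splits into left=[], right=[13]
  root=13; inorder splits into left=[], right=[]
Reconstructed level-order: [3, 10, 12, 13]


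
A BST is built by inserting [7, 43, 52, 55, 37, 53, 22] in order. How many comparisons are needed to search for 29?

Search path for 29: 7 -> 43 -> 37 -> 22
Found: False
Comparisons: 4


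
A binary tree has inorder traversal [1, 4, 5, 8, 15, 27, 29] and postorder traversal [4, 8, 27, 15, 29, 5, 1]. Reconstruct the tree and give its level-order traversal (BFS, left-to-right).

Inorder:   [1, 4, 5, 8, 15, 27, 29]
Postorder: [4, 8, 27, 15, 29, 5, 1]
Algorithm: postorder visits root last, so walk postorder right-to-left;
each value is the root of the current inorder slice — split it at that
value, recurse on the right subtree first, then the left.
Recursive splits:
  root=1; inorder splits into left=[], right=[4, 5, 8, 15, 27, 29]
  root=5; inorder splits into left=[4], right=[8, 15, 27, 29]
  root=29; inorder splits into left=[8, 15, 27], right=[]
  root=15; inorder splits into left=[8], right=[27]
  root=27; inorder splits into left=[], right=[]
  root=8; inorder splits into left=[], right=[]
  root=4; inorder splits into left=[], right=[]
Reconstructed level-order: [1, 5, 4, 29, 15, 8, 27]


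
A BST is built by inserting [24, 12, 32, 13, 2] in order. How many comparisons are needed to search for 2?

Search path for 2: 24 -> 12 -> 2
Found: True
Comparisons: 3


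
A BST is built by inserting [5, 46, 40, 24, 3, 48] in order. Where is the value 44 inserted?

Starting tree (level order): [5, 3, 46, None, None, 40, 48, 24]
Insertion path: 5 -> 46 -> 40
Result: insert 44 as right child of 40
Final tree (level order): [5, 3, 46, None, None, 40, 48, 24, 44]


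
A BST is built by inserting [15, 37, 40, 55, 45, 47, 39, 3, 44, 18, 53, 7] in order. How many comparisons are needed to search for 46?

Search path for 46: 15 -> 37 -> 40 -> 55 -> 45 -> 47
Found: False
Comparisons: 6


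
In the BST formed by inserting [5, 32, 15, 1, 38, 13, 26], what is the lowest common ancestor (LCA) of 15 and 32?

Tree insertion order: [5, 32, 15, 1, 38, 13, 26]
Tree (level-order array): [5, 1, 32, None, None, 15, 38, 13, 26]
In a BST, the LCA of p=15, q=32 is the first node v on the
root-to-leaf path with p <= v <= q (go left if both < v, right if both > v).
Walk from root:
  at 5: both 15 and 32 > 5, go right
  at 32: 15 <= 32 <= 32, this is the LCA
LCA = 32


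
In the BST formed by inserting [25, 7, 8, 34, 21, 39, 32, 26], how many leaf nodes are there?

Tree built from: [25, 7, 8, 34, 21, 39, 32, 26]
Tree (level-order array): [25, 7, 34, None, 8, 32, 39, None, 21, 26]
Rule: A leaf has 0 children.
Per-node child counts:
  node 25: 2 child(ren)
  node 7: 1 child(ren)
  node 8: 1 child(ren)
  node 21: 0 child(ren)
  node 34: 2 child(ren)
  node 32: 1 child(ren)
  node 26: 0 child(ren)
  node 39: 0 child(ren)
Matching nodes: [21, 26, 39]
Count of leaf nodes: 3


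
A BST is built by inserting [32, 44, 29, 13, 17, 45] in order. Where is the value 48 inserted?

Starting tree (level order): [32, 29, 44, 13, None, None, 45, None, 17]
Insertion path: 32 -> 44 -> 45
Result: insert 48 as right child of 45
Final tree (level order): [32, 29, 44, 13, None, None, 45, None, 17, None, 48]


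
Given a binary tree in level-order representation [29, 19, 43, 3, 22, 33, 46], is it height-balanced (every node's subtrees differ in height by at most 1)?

Tree (level-order array): [29, 19, 43, 3, 22, 33, 46]
Definition: a tree is height-balanced if, at every node, |h(left) - h(right)| <= 1 (empty subtree has height -1).
Bottom-up per-node check:
  node 3: h_left=-1, h_right=-1, diff=0 [OK], height=0
  node 22: h_left=-1, h_right=-1, diff=0 [OK], height=0
  node 19: h_left=0, h_right=0, diff=0 [OK], height=1
  node 33: h_left=-1, h_right=-1, diff=0 [OK], height=0
  node 46: h_left=-1, h_right=-1, diff=0 [OK], height=0
  node 43: h_left=0, h_right=0, diff=0 [OK], height=1
  node 29: h_left=1, h_right=1, diff=0 [OK], height=2
All nodes satisfy the balance condition.
Result: Balanced


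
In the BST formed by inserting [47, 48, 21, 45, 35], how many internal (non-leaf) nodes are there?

Tree built from: [47, 48, 21, 45, 35]
Tree (level-order array): [47, 21, 48, None, 45, None, None, 35]
Rule: An internal node has at least one child.
Per-node child counts:
  node 47: 2 child(ren)
  node 21: 1 child(ren)
  node 45: 1 child(ren)
  node 35: 0 child(ren)
  node 48: 0 child(ren)
Matching nodes: [47, 21, 45]
Count of internal (non-leaf) nodes: 3


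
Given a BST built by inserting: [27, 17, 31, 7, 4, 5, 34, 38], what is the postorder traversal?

Tree insertion order: [27, 17, 31, 7, 4, 5, 34, 38]
Tree (level-order array): [27, 17, 31, 7, None, None, 34, 4, None, None, 38, None, 5]
Postorder traversal: [5, 4, 7, 17, 38, 34, 31, 27]


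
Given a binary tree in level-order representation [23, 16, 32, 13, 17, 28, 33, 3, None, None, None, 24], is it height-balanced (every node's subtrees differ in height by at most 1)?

Tree (level-order array): [23, 16, 32, 13, 17, 28, 33, 3, None, None, None, 24]
Definition: a tree is height-balanced if, at every node, |h(left) - h(right)| <= 1 (empty subtree has height -1).
Bottom-up per-node check:
  node 3: h_left=-1, h_right=-1, diff=0 [OK], height=0
  node 13: h_left=0, h_right=-1, diff=1 [OK], height=1
  node 17: h_left=-1, h_right=-1, diff=0 [OK], height=0
  node 16: h_left=1, h_right=0, diff=1 [OK], height=2
  node 24: h_left=-1, h_right=-1, diff=0 [OK], height=0
  node 28: h_left=0, h_right=-1, diff=1 [OK], height=1
  node 33: h_left=-1, h_right=-1, diff=0 [OK], height=0
  node 32: h_left=1, h_right=0, diff=1 [OK], height=2
  node 23: h_left=2, h_right=2, diff=0 [OK], height=3
All nodes satisfy the balance condition.
Result: Balanced


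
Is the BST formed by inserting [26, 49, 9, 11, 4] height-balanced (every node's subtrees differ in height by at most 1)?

Tree (level-order array): [26, 9, 49, 4, 11]
Definition: a tree is height-balanced if, at every node, |h(left) - h(right)| <= 1 (empty subtree has height -1).
Bottom-up per-node check:
  node 4: h_left=-1, h_right=-1, diff=0 [OK], height=0
  node 11: h_left=-1, h_right=-1, diff=0 [OK], height=0
  node 9: h_left=0, h_right=0, diff=0 [OK], height=1
  node 49: h_left=-1, h_right=-1, diff=0 [OK], height=0
  node 26: h_left=1, h_right=0, diff=1 [OK], height=2
All nodes satisfy the balance condition.
Result: Balanced


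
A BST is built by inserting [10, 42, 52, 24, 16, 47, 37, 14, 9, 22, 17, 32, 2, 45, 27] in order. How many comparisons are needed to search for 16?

Search path for 16: 10 -> 42 -> 24 -> 16
Found: True
Comparisons: 4


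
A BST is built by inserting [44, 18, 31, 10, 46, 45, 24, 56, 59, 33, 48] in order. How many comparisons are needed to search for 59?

Search path for 59: 44 -> 46 -> 56 -> 59
Found: True
Comparisons: 4


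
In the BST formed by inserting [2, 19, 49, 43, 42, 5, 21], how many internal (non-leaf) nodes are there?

Tree built from: [2, 19, 49, 43, 42, 5, 21]
Tree (level-order array): [2, None, 19, 5, 49, None, None, 43, None, 42, None, 21]
Rule: An internal node has at least one child.
Per-node child counts:
  node 2: 1 child(ren)
  node 19: 2 child(ren)
  node 5: 0 child(ren)
  node 49: 1 child(ren)
  node 43: 1 child(ren)
  node 42: 1 child(ren)
  node 21: 0 child(ren)
Matching nodes: [2, 19, 49, 43, 42]
Count of internal (non-leaf) nodes: 5


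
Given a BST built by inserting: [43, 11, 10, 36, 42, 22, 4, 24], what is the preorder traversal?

Tree insertion order: [43, 11, 10, 36, 42, 22, 4, 24]
Tree (level-order array): [43, 11, None, 10, 36, 4, None, 22, 42, None, None, None, 24]
Preorder traversal: [43, 11, 10, 4, 36, 22, 24, 42]


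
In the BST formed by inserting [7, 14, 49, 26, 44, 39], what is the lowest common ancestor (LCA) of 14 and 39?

Tree insertion order: [7, 14, 49, 26, 44, 39]
Tree (level-order array): [7, None, 14, None, 49, 26, None, None, 44, 39]
In a BST, the LCA of p=14, q=39 is the first node v on the
root-to-leaf path with p <= v <= q (go left if both < v, right if both > v).
Walk from root:
  at 7: both 14 and 39 > 7, go right
  at 14: 14 <= 14 <= 39, this is the LCA
LCA = 14


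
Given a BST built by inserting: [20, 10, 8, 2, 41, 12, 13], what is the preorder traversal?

Tree insertion order: [20, 10, 8, 2, 41, 12, 13]
Tree (level-order array): [20, 10, 41, 8, 12, None, None, 2, None, None, 13]
Preorder traversal: [20, 10, 8, 2, 12, 13, 41]


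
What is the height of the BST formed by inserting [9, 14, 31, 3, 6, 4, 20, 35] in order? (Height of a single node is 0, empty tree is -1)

Insertion order: [9, 14, 31, 3, 6, 4, 20, 35]
Tree (level-order array): [9, 3, 14, None, 6, None, 31, 4, None, 20, 35]
Compute height bottom-up (empty subtree = -1):
  height(4) = 1 + max(-1, -1) = 0
  height(6) = 1 + max(0, -1) = 1
  height(3) = 1 + max(-1, 1) = 2
  height(20) = 1 + max(-1, -1) = 0
  height(35) = 1 + max(-1, -1) = 0
  height(31) = 1 + max(0, 0) = 1
  height(14) = 1 + max(-1, 1) = 2
  height(9) = 1 + max(2, 2) = 3
Height = 3


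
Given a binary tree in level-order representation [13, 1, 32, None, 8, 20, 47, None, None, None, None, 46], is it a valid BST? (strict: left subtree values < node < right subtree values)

Level-order array: [13, 1, 32, None, 8, 20, 47, None, None, None, None, 46]
Validate using subtree bounds (lo, hi): at each node, require lo < value < hi,
then recurse left with hi=value and right with lo=value.
Preorder trace (stopping at first violation):
  at node 13 with bounds (-inf, +inf): OK
  at node 1 with bounds (-inf, 13): OK
  at node 8 with bounds (1, 13): OK
  at node 32 with bounds (13, +inf): OK
  at node 20 with bounds (13, 32): OK
  at node 47 with bounds (32, +inf): OK
  at node 46 with bounds (32, 47): OK
No violation found at any node.
Result: Valid BST


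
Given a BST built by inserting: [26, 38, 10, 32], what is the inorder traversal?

Tree insertion order: [26, 38, 10, 32]
Tree (level-order array): [26, 10, 38, None, None, 32]
Inorder traversal: [10, 26, 32, 38]


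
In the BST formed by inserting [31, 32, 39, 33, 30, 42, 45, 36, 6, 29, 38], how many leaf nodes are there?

Tree built from: [31, 32, 39, 33, 30, 42, 45, 36, 6, 29, 38]
Tree (level-order array): [31, 30, 32, 6, None, None, 39, None, 29, 33, 42, None, None, None, 36, None, 45, None, 38]
Rule: A leaf has 0 children.
Per-node child counts:
  node 31: 2 child(ren)
  node 30: 1 child(ren)
  node 6: 1 child(ren)
  node 29: 0 child(ren)
  node 32: 1 child(ren)
  node 39: 2 child(ren)
  node 33: 1 child(ren)
  node 36: 1 child(ren)
  node 38: 0 child(ren)
  node 42: 1 child(ren)
  node 45: 0 child(ren)
Matching nodes: [29, 38, 45]
Count of leaf nodes: 3


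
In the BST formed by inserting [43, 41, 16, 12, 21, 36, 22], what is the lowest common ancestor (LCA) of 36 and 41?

Tree insertion order: [43, 41, 16, 12, 21, 36, 22]
Tree (level-order array): [43, 41, None, 16, None, 12, 21, None, None, None, 36, 22]
In a BST, the LCA of p=36, q=41 is the first node v on the
root-to-leaf path with p <= v <= q (go left if both < v, right if both > v).
Walk from root:
  at 43: both 36 and 41 < 43, go left
  at 41: 36 <= 41 <= 41, this is the LCA
LCA = 41


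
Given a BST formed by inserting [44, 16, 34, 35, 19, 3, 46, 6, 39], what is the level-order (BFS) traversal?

Tree insertion order: [44, 16, 34, 35, 19, 3, 46, 6, 39]
Tree (level-order array): [44, 16, 46, 3, 34, None, None, None, 6, 19, 35, None, None, None, None, None, 39]
BFS from the root, enqueuing left then right child of each popped node:
  queue [44] -> pop 44, enqueue [16, 46], visited so far: [44]
  queue [16, 46] -> pop 16, enqueue [3, 34], visited so far: [44, 16]
  queue [46, 3, 34] -> pop 46, enqueue [none], visited so far: [44, 16, 46]
  queue [3, 34] -> pop 3, enqueue [6], visited so far: [44, 16, 46, 3]
  queue [34, 6] -> pop 34, enqueue [19, 35], visited so far: [44, 16, 46, 3, 34]
  queue [6, 19, 35] -> pop 6, enqueue [none], visited so far: [44, 16, 46, 3, 34, 6]
  queue [19, 35] -> pop 19, enqueue [none], visited so far: [44, 16, 46, 3, 34, 6, 19]
  queue [35] -> pop 35, enqueue [39], visited so far: [44, 16, 46, 3, 34, 6, 19, 35]
  queue [39] -> pop 39, enqueue [none], visited so far: [44, 16, 46, 3, 34, 6, 19, 35, 39]
Result: [44, 16, 46, 3, 34, 6, 19, 35, 39]


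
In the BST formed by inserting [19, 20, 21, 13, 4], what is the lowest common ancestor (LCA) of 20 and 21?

Tree insertion order: [19, 20, 21, 13, 4]
Tree (level-order array): [19, 13, 20, 4, None, None, 21]
In a BST, the LCA of p=20, q=21 is the first node v on the
root-to-leaf path with p <= v <= q (go left if both < v, right if both > v).
Walk from root:
  at 19: both 20 and 21 > 19, go right
  at 20: 20 <= 20 <= 21, this is the LCA
LCA = 20


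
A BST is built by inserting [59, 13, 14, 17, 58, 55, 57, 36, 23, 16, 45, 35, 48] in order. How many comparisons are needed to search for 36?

Search path for 36: 59 -> 13 -> 14 -> 17 -> 58 -> 55 -> 36
Found: True
Comparisons: 7


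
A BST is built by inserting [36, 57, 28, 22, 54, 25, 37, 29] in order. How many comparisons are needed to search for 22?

Search path for 22: 36 -> 28 -> 22
Found: True
Comparisons: 3


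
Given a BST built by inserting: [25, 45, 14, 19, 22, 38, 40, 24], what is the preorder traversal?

Tree insertion order: [25, 45, 14, 19, 22, 38, 40, 24]
Tree (level-order array): [25, 14, 45, None, 19, 38, None, None, 22, None, 40, None, 24]
Preorder traversal: [25, 14, 19, 22, 24, 45, 38, 40]


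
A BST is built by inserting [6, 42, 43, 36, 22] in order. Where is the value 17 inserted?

Starting tree (level order): [6, None, 42, 36, 43, 22]
Insertion path: 6 -> 42 -> 36 -> 22
Result: insert 17 as left child of 22
Final tree (level order): [6, None, 42, 36, 43, 22, None, None, None, 17]


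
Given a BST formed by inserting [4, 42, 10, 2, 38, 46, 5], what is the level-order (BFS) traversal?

Tree insertion order: [4, 42, 10, 2, 38, 46, 5]
Tree (level-order array): [4, 2, 42, None, None, 10, 46, 5, 38]
BFS from the root, enqueuing left then right child of each popped node:
  queue [4] -> pop 4, enqueue [2, 42], visited so far: [4]
  queue [2, 42] -> pop 2, enqueue [none], visited so far: [4, 2]
  queue [42] -> pop 42, enqueue [10, 46], visited so far: [4, 2, 42]
  queue [10, 46] -> pop 10, enqueue [5, 38], visited so far: [4, 2, 42, 10]
  queue [46, 5, 38] -> pop 46, enqueue [none], visited so far: [4, 2, 42, 10, 46]
  queue [5, 38] -> pop 5, enqueue [none], visited so far: [4, 2, 42, 10, 46, 5]
  queue [38] -> pop 38, enqueue [none], visited so far: [4, 2, 42, 10, 46, 5, 38]
Result: [4, 2, 42, 10, 46, 5, 38]


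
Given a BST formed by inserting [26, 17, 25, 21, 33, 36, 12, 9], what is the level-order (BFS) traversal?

Tree insertion order: [26, 17, 25, 21, 33, 36, 12, 9]
Tree (level-order array): [26, 17, 33, 12, 25, None, 36, 9, None, 21]
BFS from the root, enqueuing left then right child of each popped node:
  queue [26] -> pop 26, enqueue [17, 33], visited so far: [26]
  queue [17, 33] -> pop 17, enqueue [12, 25], visited so far: [26, 17]
  queue [33, 12, 25] -> pop 33, enqueue [36], visited so far: [26, 17, 33]
  queue [12, 25, 36] -> pop 12, enqueue [9], visited so far: [26, 17, 33, 12]
  queue [25, 36, 9] -> pop 25, enqueue [21], visited so far: [26, 17, 33, 12, 25]
  queue [36, 9, 21] -> pop 36, enqueue [none], visited so far: [26, 17, 33, 12, 25, 36]
  queue [9, 21] -> pop 9, enqueue [none], visited so far: [26, 17, 33, 12, 25, 36, 9]
  queue [21] -> pop 21, enqueue [none], visited so far: [26, 17, 33, 12, 25, 36, 9, 21]
Result: [26, 17, 33, 12, 25, 36, 9, 21]


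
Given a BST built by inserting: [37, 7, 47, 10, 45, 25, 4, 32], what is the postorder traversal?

Tree insertion order: [37, 7, 47, 10, 45, 25, 4, 32]
Tree (level-order array): [37, 7, 47, 4, 10, 45, None, None, None, None, 25, None, None, None, 32]
Postorder traversal: [4, 32, 25, 10, 7, 45, 47, 37]


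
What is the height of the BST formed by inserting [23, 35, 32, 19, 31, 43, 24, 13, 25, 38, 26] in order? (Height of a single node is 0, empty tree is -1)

Insertion order: [23, 35, 32, 19, 31, 43, 24, 13, 25, 38, 26]
Tree (level-order array): [23, 19, 35, 13, None, 32, 43, None, None, 31, None, 38, None, 24, None, None, None, None, 25, None, 26]
Compute height bottom-up (empty subtree = -1):
  height(13) = 1 + max(-1, -1) = 0
  height(19) = 1 + max(0, -1) = 1
  height(26) = 1 + max(-1, -1) = 0
  height(25) = 1 + max(-1, 0) = 1
  height(24) = 1 + max(-1, 1) = 2
  height(31) = 1 + max(2, -1) = 3
  height(32) = 1 + max(3, -1) = 4
  height(38) = 1 + max(-1, -1) = 0
  height(43) = 1 + max(0, -1) = 1
  height(35) = 1 + max(4, 1) = 5
  height(23) = 1 + max(1, 5) = 6
Height = 6


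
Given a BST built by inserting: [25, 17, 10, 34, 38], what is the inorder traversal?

Tree insertion order: [25, 17, 10, 34, 38]
Tree (level-order array): [25, 17, 34, 10, None, None, 38]
Inorder traversal: [10, 17, 25, 34, 38]


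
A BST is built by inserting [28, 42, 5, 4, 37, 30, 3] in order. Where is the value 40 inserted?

Starting tree (level order): [28, 5, 42, 4, None, 37, None, 3, None, 30]
Insertion path: 28 -> 42 -> 37
Result: insert 40 as right child of 37
Final tree (level order): [28, 5, 42, 4, None, 37, None, 3, None, 30, 40]


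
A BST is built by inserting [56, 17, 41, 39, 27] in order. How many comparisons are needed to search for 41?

Search path for 41: 56 -> 17 -> 41
Found: True
Comparisons: 3


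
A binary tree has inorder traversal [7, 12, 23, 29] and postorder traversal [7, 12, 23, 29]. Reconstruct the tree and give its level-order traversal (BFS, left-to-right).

Inorder:   [7, 12, 23, 29]
Postorder: [7, 12, 23, 29]
Algorithm: postorder visits root last, so walk postorder right-to-left;
each value is the root of the current inorder slice — split it at that
value, recurse on the right subtree first, then the left.
Recursive splits:
  root=29; inorder splits into left=[7, 12, 23], right=[]
  root=23; inorder splits into left=[7, 12], right=[]
  root=12; inorder splits into left=[7], right=[]
  root=7; inorder splits into left=[], right=[]
Reconstructed level-order: [29, 23, 12, 7]
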